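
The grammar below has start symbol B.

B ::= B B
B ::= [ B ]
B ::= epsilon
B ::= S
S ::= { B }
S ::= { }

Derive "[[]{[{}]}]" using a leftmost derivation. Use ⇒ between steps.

B ⇒ [B] ⇒ [BB] ⇒ [[B]B] ⇒ [[]B] ⇒ [[]S] ⇒ [[]{B}] ⇒ [[]{[B]}] ⇒ [[]{[S]}] ⇒ [[]{[{B}]}] ⇒ [[]{[{}]}]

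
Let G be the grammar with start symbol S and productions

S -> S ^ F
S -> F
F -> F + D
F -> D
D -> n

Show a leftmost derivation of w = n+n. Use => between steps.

S => F => F+D => D+D => n+D => n+n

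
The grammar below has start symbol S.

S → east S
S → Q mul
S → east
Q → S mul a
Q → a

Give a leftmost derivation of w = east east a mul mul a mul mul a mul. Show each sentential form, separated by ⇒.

S ⇒ Q mul   [S → Q mul]
Q mul ⇒ S mul a mul   [Q → S mul a]
S mul a mul ⇒ Q mul mul a mul   [S → Q mul]
Q mul mul a mul ⇒ S mul a mul mul a mul   [Q → S mul a]
S mul a mul mul a mul ⇒ east S mul a mul mul a mul   [S → east S]
east S mul a mul mul a mul ⇒ east east S mul a mul mul a mul   [S → east S]
east east S mul a mul mul a mul ⇒ east east Q mul mul a mul mul a mul   [S → Q mul]
east east Q mul mul a mul mul a mul ⇒ east east a mul mul a mul mul a mul   [Q → a]

S ⇒ Q mul ⇒ S mul a mul ⇒ Q mul mul a mul ⇒ S mul a mul mul a mul ⇒ east S mul a mul mul a mul ⇒ east east S mul a mul mul a mul ⇒ east east Q mul mul a mul mul a mul ⇒ east east a mul mul a mul mul a mul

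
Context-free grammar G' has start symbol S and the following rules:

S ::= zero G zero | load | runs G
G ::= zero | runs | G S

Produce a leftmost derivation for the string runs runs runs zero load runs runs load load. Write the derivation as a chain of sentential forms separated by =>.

S => runs G => runs G S => runs G S S => runs G S S S => runs runs S S S => runs runs runs G S S => runs runs runs G S S S => runs runs runs G S S S S => runs runs runs zero S S S S => runs runs runs zero load S S S => runs runs runs zero load runs G S S => runs runs runs zero load runs runs S S => runs runs runs zero load runs runs load S => runs runs runs zero load runs runs load load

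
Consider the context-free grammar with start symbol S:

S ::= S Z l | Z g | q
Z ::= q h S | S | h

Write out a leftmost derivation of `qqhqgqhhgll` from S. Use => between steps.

S => SZl => qZl => qqhSl => qqhSZll => qqhZgZll => qqhSgZll => qqhqgZll => qqhqgqhSll => qqhqgqhZgll => qqhqgqhhgll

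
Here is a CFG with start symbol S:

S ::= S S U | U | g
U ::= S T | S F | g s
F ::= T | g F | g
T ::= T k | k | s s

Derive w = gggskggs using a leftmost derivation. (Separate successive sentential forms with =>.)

S=>SSU=>USU=>STSU=>SSUTSU=>gSUTSU=>ggUTSU=>gggsTSU=>gggskSU=>gggskgU=>gggskggs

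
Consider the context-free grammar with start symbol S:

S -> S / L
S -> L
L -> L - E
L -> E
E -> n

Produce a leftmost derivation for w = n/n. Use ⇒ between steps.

S ⇒ S/L   [S -> S / L]
S/L ⇒ L/L   [S -> L]
L/L ⇒ E/L   [L -> E]
E/L ⇒ n/L   [E -> n]
n/L ⇒ n/E   [L -> E]
n/E ⇒ n/n   [E -> n]

S⇒S/L⇒L/L⇒E/L⇒n/L⇒n/E⇒n/n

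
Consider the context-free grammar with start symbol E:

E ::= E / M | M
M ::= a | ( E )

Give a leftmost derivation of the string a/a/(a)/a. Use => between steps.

E => E/M   [E ::= E / M]
E/M => E/M/M   [E ::= E / M]
E/M/M => E/M/M/M   [E ::= E / M]
E/M/M/M => M/M/M/M   [E ::= M]
M/M/M/M => a/M/M/M   [M ::= a]
a/M/M/M => a/a/M/M   [M ::= a]
a/a/M/M => a/a/(E)/M   [M ::= ( E )]
a/a/(E)/M => a/a/(M)/M   [E ::= M]
a/a/(M)/M => a/a/(a)/M   [M ::= a]
a/a/(a)/M => a/a/(a)/a   [M ::= a]

E => E/M => E/M/M => E/M/M/M => M/M/M/M => a/M/M/M => a/a/M/M => a/a/(E)/M => a/a/(M)/M => a/a/(a)/M => a/a/(a)/a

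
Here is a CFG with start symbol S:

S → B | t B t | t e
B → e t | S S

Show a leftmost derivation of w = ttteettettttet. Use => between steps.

S => tBt => tSSt => ttBtSt => ttSStSt => ttteStSt => ttteBtSt => ttteSStSt => ttteBStSt => ttteetStSt => ttteettBttSt => ttteettetttSt => ttteettettttet

S => tBt   [S → t B t]
tBt => tSSt   [B → S S]
tSSt => ttBtSt   [S → t B t]
ttBtSt => ttSStSt   [B → S S]
ttSStSt => ttteStSt   [S → t e]
ttteStSt => ttteBtSt   [S → B]
ttteBtSt => ttteSStSt   [B → S S]
ttteSStSt => ttteBStSt   [S → B]
ttteBStSt => ttteetStSt   [B → e t]
ttteetStSt => ttteettBttSt   [S → t B t]
ttteettBttSt => ttteettetttSt   [B → e t]
ttteettetttSt => ttteettettttet   [S → t e]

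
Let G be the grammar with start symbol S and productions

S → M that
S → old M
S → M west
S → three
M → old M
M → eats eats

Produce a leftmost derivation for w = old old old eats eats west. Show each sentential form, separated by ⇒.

S ⇒ M west   [S → M west]
M west ⇒ old M west   [M → old M]
old M west ⇒ old old M west   [M → old M]
old old M west ⇒ old old old M west   [M → old M]
old old old M west ⇒ old old old eats eats west   [M → eats eats]

S ⇒ M west ⇒ old M west ⇒ old old M west ⇒ old old old M west ⇒ old old old eats eats west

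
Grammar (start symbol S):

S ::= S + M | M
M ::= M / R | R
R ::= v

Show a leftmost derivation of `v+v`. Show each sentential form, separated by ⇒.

S ⇒ S+M   [S ::= S + M]
S+M ⇒ M+M   [S ::= M]
M+M ⇒ R+M   [M ::= R]
R+M ⇒ v+M   [R ::= v]
v+M ⇒ v+R   [M ::= R]
v+R ⇒ v+v   [R ::= v]

S ⇒ S+M ⇒ M+M ⇒ R+M ⇒ v+M ⇒ v+R ⇒ v+v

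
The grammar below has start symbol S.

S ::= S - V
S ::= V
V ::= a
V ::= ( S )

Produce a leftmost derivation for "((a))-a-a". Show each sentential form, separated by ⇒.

S ⇒ S-V ⇒ S-V-V ⇒ V-V-V ⇒ (S)-V-V ⇒ (V)-V-V ⇒ ((S))-V-V ⇒ ((V))-V-V ⇒ ((a))-V-V ⇒ ((a))-a-V ⇒ ((a))-a-a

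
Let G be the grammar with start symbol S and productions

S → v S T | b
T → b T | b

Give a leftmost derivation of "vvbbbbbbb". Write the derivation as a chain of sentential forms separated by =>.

S => vST => vvSTT => vvbTT => vvbbTT => vvbbbTT => vvbbbbTT => vvbbbbbTT => vvbbbbbbT => vvbbbbbbb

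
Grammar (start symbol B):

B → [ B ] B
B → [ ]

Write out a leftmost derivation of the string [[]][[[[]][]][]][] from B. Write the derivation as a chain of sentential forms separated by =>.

B => [B]B   [B → [ B ] B]
[B]B => [[]]B   [B → [ ]]
[[]]B => [[]][B]B   [B → [ B ] B]
[[]][B]B => [[]][[B]B]B   [B → [ B ] B]
[[]][[B]B]B => [[]][[[B]B]B]B   [B → [ B ] B]
[[]][[[B]B]B]B => [[]][[[[]]B]B]B   [B → [ ]]
[[]][[[[]]B]B]B => [[]][[[[]][]]B]B   [B → [ ]]
[[]][[[[]][]]B]B => [[]][[[[]][]][]]B   [B → [ ]]
[[]][[[[]][]][]]B => [[]][[[[]][]][]][]   [B → [ ]]

B => [B]B => [[]]B => [[]][B]B => [[]][[B]B]B => [[]][[[B]B]B]B => [[]][[[[]]B]B]B => [[]][[[[]][]]B]B => [[]][[[[]][]][]]B => [[]][[[[]][]][]][]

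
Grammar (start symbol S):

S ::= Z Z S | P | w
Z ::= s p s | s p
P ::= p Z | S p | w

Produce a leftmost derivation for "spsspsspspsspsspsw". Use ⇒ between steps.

S⇒ZZS⇒spsZS⇒spsspsS⇒spsspsZZS⇒spsspsspZS⇒spsspsspspsS⇒spsspsspspsZZS⇒spsspsspspsspsZS⇒spsspsspspsspsspsS⇒spsspsspspsspsspsw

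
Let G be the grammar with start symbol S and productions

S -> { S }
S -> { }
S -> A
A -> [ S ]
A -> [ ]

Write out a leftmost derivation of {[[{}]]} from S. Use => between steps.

S => {S}   [S -> { S }]
{S} => {A}   [S -> A]
{A} => {[S]}   [A -> [ S ]]
{[S]} => {[A]}   [S -> A]
{[A]} => {[[S]]}   [A -> [ S ]]
{[[S]]} => {[[{}]]}   [S -> { }]

S => {S} => {A} => {[S]} => {[A]} => {[[S]]} => {[[{}]]}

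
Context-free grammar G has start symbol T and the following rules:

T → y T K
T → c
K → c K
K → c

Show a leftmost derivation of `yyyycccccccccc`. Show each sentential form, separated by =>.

T => yTK => yyTKK => yyyTKKK => yyyyTKKKK => yyyycKKKK => yyyyccKKKK => yyyycccKKKK => yyyyccccKKKK => yyyycccccKKKK => yyyyccccccKKKK => yyyycccccccKKK => yyyyccccccccKK => yyyycccccccccK => yyyycccccccccc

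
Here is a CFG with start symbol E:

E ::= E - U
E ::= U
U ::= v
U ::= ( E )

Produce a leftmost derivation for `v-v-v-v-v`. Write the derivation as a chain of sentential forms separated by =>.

E => E-U => E-U-U => E-U-U-U => E-U-U-U-U => U-U-U-U-U => v-U-U-U-U => v-v-U-U-U => v-v-v-U-U => v-v-v-v-U => v-v-v-v-v

E => E-U   [E ::= E - U]
E-U => E-U-U   [E ::= E - U]
E-U-U => E-U-U-U   [E ::= E - U]
E-U-U-U => E-U-U-U-U   [E ::= E - U]
E-U-U-U-U => U-U-U-U-U   [E ::= U]
U-U-U-U-U => v-U-U-U-U   [U ::= v]
v-U-U-U-U => v-v-U-U-U   [U ::= v]
v-v-U-U-U => v-v-v-U-U   [U ::= v]
v-v-v-U-U => v-v-v-v-U   [U ::= v]
v-v-v-v-U => v-v-v-v-v   [U ::= v]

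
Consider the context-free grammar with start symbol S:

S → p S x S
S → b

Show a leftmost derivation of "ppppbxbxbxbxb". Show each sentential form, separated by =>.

S => pSxS => ppSxSxS => pppSxSxSxS => ppppSxSxSxSxS => ppppbxSxSxSxS => ppppbxbxSxSxS => ppppbxbxbxSxS => ppppbxbxbxbxS => ppppbxbxbxbxb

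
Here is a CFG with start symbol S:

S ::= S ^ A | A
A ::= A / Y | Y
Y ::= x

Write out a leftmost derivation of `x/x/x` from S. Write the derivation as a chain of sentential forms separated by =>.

S => A   [S ::= A]
A => A/Y   [A ::= A / Y]
A/Y => A/Y/Y   [A ::= A / Y]
A/Y/Y => Y/Y/Y   [A ::= Y]
Y/Y/Y => x/Y/Y   [Y ::= x]
x/Y/Y => x/x/Y   [Y ::= x]
x/x/Y => x/x/x   [Y ::= x]

S=>A=>A/Y=>A/Y/Y=>Y/Y/Y=>x/Y/Y=>x/x/Y=>x/x/x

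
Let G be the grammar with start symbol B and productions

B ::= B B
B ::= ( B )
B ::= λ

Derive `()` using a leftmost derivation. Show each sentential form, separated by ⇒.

B⇒BB⇒BBB⇒BBBB⇒BBBBB⇒BBBBBB⇒BBBBBBB⇒(B)BBBBBB⇒()BBBBBB⇒()BBBBB⇒()BBBB⇒()BBB⇒()BB⇒()B⇒()

B ⇒ BB   [B ::= B B]
BB ⇒ BBB   [B ::= B B]
BBB ⇒ BBBB   [B ::= B B]
BBBB ⇒ BBBBB   [B ::= B B]
BBBBB ⇒ BBBBBB   [B ::= B B]
BBBBBB ⇒ BBBBBBB   [B ::= B B]
BBBBBBB ⇒ (B)BBBBBB   [B ::= ( B )]
(B)BBBBBB ⇒ ()BBBBBB   [B ::= λ]
()BBBBBB ⇒ ()BBBBB   [B ::= λ]
()BBBBB ⇒ ()BBBB   [B ::= λ]
()BBBB ⇒ ()BBB   [B ::= λ]
()BBB ⇒ ()BB   [B ::= λ]
()BB ⇒ ()B   [B ::= λ]
()B ⇒ ()   [B ::= λ]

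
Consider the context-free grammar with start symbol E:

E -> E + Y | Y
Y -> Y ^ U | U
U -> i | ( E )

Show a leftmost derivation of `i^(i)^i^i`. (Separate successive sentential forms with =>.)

E => Y => Y^U => Y^U^U => Y^U^U^U => U^U^U^U => i^U^U^U => i^(E)^U^U => i^(Y)^U^U => i^(U)^U^U => i^(i)^U^U => i^(i)^i^U => i^(i)^i^i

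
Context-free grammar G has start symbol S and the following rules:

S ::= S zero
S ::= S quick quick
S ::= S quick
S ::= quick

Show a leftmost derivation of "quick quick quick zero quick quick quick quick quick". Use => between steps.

S => S quick quick => S quick quick quick => S quick quick quick quick => S quick quick quick quick quick => S zero quick quick quick quick quick => S quick zero quick quick quick quick quick => S quick quick zero quick quick quick quick quick => quick quick quick zero quick quick quick quick quick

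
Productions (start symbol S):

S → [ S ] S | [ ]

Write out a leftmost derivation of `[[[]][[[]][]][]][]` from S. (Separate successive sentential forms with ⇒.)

S ⇒ [S]S   [S → [ S ] S]
[S]S ⇒ [[S]S]S   [S → [ S ] S]
[[S]S]S ⇒ [[[]]S]S   [S → [ ]]
[[[]]S]S ⇒ [[[]][S]S]S   [S → [ S ] S]
[[[]][S]S]S ⇒ [[[]][[S]S]S]S   [S → [ S ] S]
[[[]][[S]S]S]S ⇒ [[[]][[[]]S]S]S   [S → [ ]]
[[[]][[[]]S]S]S ⇒ [[[]][[[]][]]S]S   [S → [ ]]
[[[]][[[]][]]S]S ⇒ [[[]][[[]][]][]]S   [S → [ ]]
[[[]][[[]][]][]]S ⇒ [[[]][[[]][]][]][]   [S → [ ]]

S⇒[S]S⇒[[S]S]S⇒[[[]]S]S⇒[[[]][S]S]S⇒[[[]][[S]S]S]S⇒[[[]][[[]]S]S]S⇒[[[]][[[]][]]S]S⇒[[[]][[[]][]][]]S⇒[[[]][[[]][]][]][]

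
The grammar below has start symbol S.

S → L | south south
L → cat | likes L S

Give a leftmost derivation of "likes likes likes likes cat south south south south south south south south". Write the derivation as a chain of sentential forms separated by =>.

S => L   [S → L]
L => likes L S   [L → likes L S]
likes L S => likes likes L S S   [L → likes L S]
likes likes L S S => likes likes likes L S S S   [L → likes L S]
likes likes likes L S S S => likes likes likes likes L S S S S   [L → likes L S]
likes likes likes likes L S S S S => likes likes likes likes cat S S S S   [L → cat]
likes likes likes likes cat S S S S => likes likes likes likes cat south south S S S   [S → south south]
likes likes likes likes cat south south S S S => likes likes likes likes cat south south south south S S   [S → south south]
likes likes likes likes cat south south south south S S => likes likes likes likes cat south south south south south south S   [S → south south]
likes likes likes likes cat south south south south south south S => likes likes likes likes cat south south south south south south south south   [S → south south]

S => L => likes L S => likes likes L S S => likes likes likes L S S S => likes likes likes likes L S S S S => likes likes likes likes cat S S S S => likes likes likes likes cat south south S S S => likes likes likes likes cat south south south south S S => likes likes likes likes cat south south south south south south S => likes likes likes likes cat south south south south south south south south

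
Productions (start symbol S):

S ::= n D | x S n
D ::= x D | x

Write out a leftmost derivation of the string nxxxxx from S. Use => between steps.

S=>nD=>nxD=>nxxD=>nxxxD=>nxxxxD=>nxxxxx

S => nD   [S ::= n D]
nD => nxD   [D ::= x D]
nxD => nxxD   [D ::= x D]
nxxD => nxxxD   [D ::= x D]
nxxxD => nxxxxD   [D ::= x D]
nxxxxD => nxxxxx   [D ::= x]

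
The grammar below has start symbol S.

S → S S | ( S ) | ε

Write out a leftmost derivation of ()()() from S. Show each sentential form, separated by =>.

S => SS => SSS => (S)SS => ()SS => ()SSS => ()(S)SS => ()()SS => ()()S => ()()(S) => ()()()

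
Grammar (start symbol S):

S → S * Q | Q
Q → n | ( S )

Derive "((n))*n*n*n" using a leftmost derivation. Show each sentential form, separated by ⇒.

S ⇒ S*Q   [S → S * Q]
S*Q ⇒ S*Q*Q   [S → S * Q]
S*Q*Q ⇒ S*Q*Q*Q   [S → S * Q]
S*Q*Q*Q ⇒ Q*Q*Q*Q   [S → Q]
Q*Q*Q*Q ⇒ (S)*Q*Q*Q   [Q → ( S )]
(S)*Q*Q*Q ⇒ (Q)*Q*Q*Q   [S → Q]
(Q)*Q*Q*Q ⇒ ((S))*Q*Q*Q   [Q → ( S )]
((S))*Q*Q*Q ⇒ ((Q))*Q*Q*Q   [S → Q]
((Q))*Q*Q*Q ⇒ ((n))*Q*Q*Q   [Q → n]
((n))*Q*Q*Q ⇒ ((n))*n*Q*Q   [Q → n]
((n))*n*Q*Q ⇒ ((n))*n*n*Q   [Q → n]
((n))*n*n*Q ⇒ ((n))*n*n*n   [Q → n]

S⇒S*Q⇒S*Q*Q⇒S*Q*Q*Q⇒Q*Q*Q*Q⇒(S)*Q*Q*Q⇒(Q)*Q*Q*Q⇒((S))*Q*Q*Q⇒((Q))*Q*Q*Q⇒((n))*Q*Q*Q⇒((n))*n*Q*Q⇒((n))*n*n*Q⇒((n))*n*n*n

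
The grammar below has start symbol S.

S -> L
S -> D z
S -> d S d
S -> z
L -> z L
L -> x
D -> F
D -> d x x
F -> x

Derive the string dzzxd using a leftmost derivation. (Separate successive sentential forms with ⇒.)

S ⇒ dSd ⇒ dLd ⇒ dzLd ⇒ dzzLd ⇒ dzzxd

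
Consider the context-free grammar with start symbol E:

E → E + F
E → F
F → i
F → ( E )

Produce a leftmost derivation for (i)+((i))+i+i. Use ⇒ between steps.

E ⇒ E+F   [E → E + F]
E+F ⇒ E+F+F   [E → E + F]
E+F+F ⇒ E+F+F+F   [E → E + F]
E+F+F+F ⇒ F+F+F+F   [E → F]
F+F+F+F ⇒ (E)+F+F+F   [F → ( E )]
(E)+F+F+F ⇒ (F)+F+F+F   [E → F]
(F)+F+F+F ⇒ (i)+F+F+F   [F → i]
(i)+F+F+F ⇒ (i)+(E)+F+F   [F → ( E )]
(i)+(E)+F+F ⇒ (i)+(F)+F+F   [E → F]
(i)+(F)+F+F ⇒ (i)+((E))+F+F   [F → ( E )]
(i)+((E))+F+F ⇒ (i)+((F))+F+F   [E → F]
(i)+((F))+F+F ⇒ (i)+((i))+F+F   [F → i]
(i)+((i))+F+F ⇒ (i)+((i))+i+F   [F → i]
(i)+((i))+i+F ⇒ (i)+((i))+i+i   [F → i]

E⇒E+F⇒E+F+F⇒E+F+F+F⇒F+F+F+F⇒(E)+F+F+F⇒(F)+F+F+F⇒(i)+F+F+F⇒(i)+(E)+F+F⇒(i)+(F)+F+F⇒(i)+((E))+F+F⇒(i)+((F))+F+F⇒(i)+((i))+F+F⇒(i)+((i))+i+F⇒(i)+((i))+i+i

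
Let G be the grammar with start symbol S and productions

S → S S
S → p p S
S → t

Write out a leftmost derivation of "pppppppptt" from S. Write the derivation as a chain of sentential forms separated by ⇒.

S⇒ppS⇒ppSS⇒ppppSS⇒ppppppSS⇒ppppppppSS⇒pppppppptS⇒pppppppptt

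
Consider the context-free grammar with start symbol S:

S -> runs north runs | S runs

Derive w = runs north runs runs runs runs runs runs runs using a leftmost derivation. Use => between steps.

S => S runs => S runs runs => S runs runs runs => S runs runs runs runs => S runs runs runs runs runs => S runs runs runs runs runs runs => runs north runs runs runs runs runs runs runs

S => S runs   [S -> S runs]
S runs => S runs runs   [S -> S runs]
S runs runs => S runs runs runs   [S -> S runs]
S runs runs runs => S runs runs runs runs   [S -> S runs]
S runs runs runs runs => S runs runs runs runs runs   [S -> S runs]
S runs runs runs runs runs => S runs runs runs runs runs runs   [S -> S runs]
S runs runs runs runs runs runs => runs north runs runs runs runs runs runs runs   [S -> runs north runs]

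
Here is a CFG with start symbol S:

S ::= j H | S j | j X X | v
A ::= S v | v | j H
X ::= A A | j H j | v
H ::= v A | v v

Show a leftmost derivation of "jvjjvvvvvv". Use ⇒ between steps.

S ⇒ jXX   [S ::= j X X]
jXX ⇒ jvX   [X ::= v]
jvX ⇒ jvAA   [X ::= A A]
jvAA ⇒ jvSvA   [A ::= S v]
jvSvA ⇒ jvjXXvA   [S ::= j X X]
jvjXXvA ⇒ jvjAAXvA   [X ::= A A]
jvjAAXvA ⇒ jvjjHAXvA   [A ::= j H]
jvjjHAXvA ⇒ jvjjvAAXvA   [H ::= v A]
jvjjvAAXvA ⇒ jvjjvvAXvA   [A ::= v]
jvjjvvAXvA ⇒ jvjjvvvXvA   [A ::= v]
jvjjvvvXvA ⇒ jvjjvvvvvA   [X ::= v]
jvjjvvvvvA ⇒ jvjjvvvvvv   [A ::= v]

S ⇒ jXX ⇒ jvX ⇒ jvAA ⇒ jvSvA ⇒ jvjXXvA ⇒ jvjAAXvA ⇒ jvjjHAXvA ⇒ jvjjvAAXvA ⇒ jvjjvvAXvA ⇒ jvjjvvvXvA ⇒ jvjjvvvvvA ⇒ jvjjvvvvvv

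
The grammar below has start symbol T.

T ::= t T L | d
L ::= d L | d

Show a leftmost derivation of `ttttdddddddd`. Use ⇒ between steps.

T ⇒ tTL ⇒ ttTLL ⇒ tttTLLL ⇒ ttttTLLLL ⇒ ttttdLLLL ⇒ ttttddLLLL ⇒ ttttdddLLLL ⇒ ttttddddLLL ⇒ ttttdddddLL ⇒ ttttddddddLL ⇒ ttttdddddddL ⇒ ttttdddddddd

T ⇒ tTL   [T ::= t T L]
tTL ⇒ ttTLL   [T ::= t T L]
ttTLL ⇒ tttTLLL   [T ::= t T L]
tttTLLL ⇒ ttttTLLLL   [T ::= t T L]
ttttTLLLL ⇒ ttttdLLLL   [T ::= d]
ttttdLLLL ⇒ ttttddLLLL   [L ::= d L]
ttttddLLLL ⇒ ttttdddLLLL   [L ::= d L]
ttttdddLLLL ⇒ ttttddddLLL   [L ::= d]
ttttddddLLL ⇒ ttttdddddLL   [L ::= d]
ttttdddddLL ⇒ ttttddddddLL   [L ::= d L]
ttttddddddLL ⇒ ttttdddddddL   [L ::= d]
ttttdddddddL ⇒ ttttdddddddd   [L ::= d]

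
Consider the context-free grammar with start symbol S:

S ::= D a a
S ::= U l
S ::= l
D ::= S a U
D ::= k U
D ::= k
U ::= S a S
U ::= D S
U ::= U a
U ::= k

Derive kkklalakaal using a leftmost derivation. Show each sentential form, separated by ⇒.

S ⇒ Ul   [S ::= U l]
Ul ⇒ DSl   [U ::= D S]
DSl ⇒ kUSl   [D ::= k U]
kUSl ⇒ kkSl   [U ::= k]
kkSl ⇒ kkDaal   [S ::= D a a]
kkDaal ⇒ kkSaUaal   [D ::= S a U]
kkSaUaal ⇒ kkUlaUaal   [S ::= U l]
kkUlaUaal ⇒ kkUalaUaal   [U ::= U a]
kkUalaUaal ⇒ kkDSalaUaal   [U ::= D S]
kkDSalaUaal ⇒ kkkSalaUaal   [D ::= k]
kkkSalaUaal ⇒ kkklalaUaal   [S ::= l]
kkklalaUaal ⇒ kkklalakaal   [U ::= k]

S ⇒ Ul ⇒ DSl ⇒ kUSl ⇒ kkSl ⇒ kkDaal ⇒ kkSaUaal ⇒ kkUlaUaal ⇒ kkUalaUaal ⇒ kkDSalaUaal ⇒ kkkSalaUaal ⇒ kkklalaUaal ⇒ kkklalakaal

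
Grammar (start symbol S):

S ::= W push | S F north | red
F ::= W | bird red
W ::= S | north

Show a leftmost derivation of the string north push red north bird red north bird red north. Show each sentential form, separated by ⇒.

S ⇒ S F north   [S ::= S F north]
S F north ⇒ S F north F north   [S ::= S F north]
S F north F north ⇒ S F north F north F north   [S ::= S F north]
S F north F north F north ⇒ W push F north F north F north   [S ::= W push]
W push F north F north F north ⇒ north push F north F north F north   [W ::= north]
north push F north F north F north ⇒ north push W north F north F north   [F ::= W]
north push W north F north F north ⇒ north push S north F north F north   [W ::= S]
north push S north F north F north ⇒ north push red north F north F north   [S ::= red]
north push red north F north F north ⇒ north push red north bird red north F north   [F ::= bird red]
north push red north bird red north F north ⇒ north push red north bird red north bird red north   [F ::= bird red]

S ⇒ S F north ⇒ S F north F north ⇒ S F north F north F north ⇒ W push F north F north F north ⇒ north push F north F north F north ⇒ north push W north F north F north ⇒ north push S north F north F north ⇒ north push red north F north F north ⇒ north push red north bird red north F north ⇒ north push red north bird red north bird red north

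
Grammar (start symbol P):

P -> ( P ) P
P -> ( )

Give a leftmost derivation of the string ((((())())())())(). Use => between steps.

P => (P)P   [P -> ( P ) P]
(P)P => ((P)P)P   [P -> ( P ) P]
((P)P)P => (((P)P)P)P   [P -> ( P ) P]
(((P)P)P)P => ((((P)P)P)P)P   [P -> ( P ) P]
((((P)P)P)P)P => ((((())P)P)P)P   [P -> ( )]
((((())P)P)P)P => ((((())())P)P)P   [P -> ( )]
((((())())P)P)P => ((((())())())P)P   [P -> ( )]
((((())())())P)P => ((((())())())())P   [P -> ( )]
((((())())())())P => ((((())())())())()   [P -> ( )]

P => (P)P => ((P)P)P => (((P)P)P)P => ((((P)P)P)P)P => ((((())P)P)P)P => ((((())())P)P)P => ((((())())())P)P => ((((())())())())P => ((((())())())())()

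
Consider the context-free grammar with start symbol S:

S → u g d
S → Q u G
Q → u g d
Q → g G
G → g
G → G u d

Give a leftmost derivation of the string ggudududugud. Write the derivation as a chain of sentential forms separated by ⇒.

S ⇒ QuG ⇒ gGuG ⇒ gGuduG ⇒ gGududuG ⇒ gGudududuG ⇒ ggudududuG ⇒ ggudududuGud ⇒ ggudududugud

S ⇒ QuG   [S → Q u G]
QuG ⇒ gGuG   [Q → g G]
gGuG ⇒ gGuduG   [G → G u d]
gGuduG ⇒ gGududuG   [G → G u d]
gGududuG ⇒ gGudududuG   [G → G u d]
gGudududuG ⇒ ggudududuG   [G → g]
ggudududuG ⇒ ggudududuGud   [G → G u d]
ggudududuGud ⇒ ggudududugud   [G → g]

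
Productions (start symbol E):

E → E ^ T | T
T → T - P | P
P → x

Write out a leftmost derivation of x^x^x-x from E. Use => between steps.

E => E^T => E^T^T => T^T^T => P^T^T => x^T^T => x^P^T => x^x^T => x^x^T-P => x^x^P-P => x^x^x-P => x^x^x-x

E => E^T   [E → E ^ T]
E^T => E^T^T   [E → E ^ T]
E^T^T => T^T^T   [E → T]
T^T^T => P^T^T   [T → P]
P^T^T => x^T^T   [P → x]
x^T^T => x^P^T   [T → P]
x^P^T => x^x^T   [P → x]
x^x^T => x^x^T-P   [T → T - P]
x^x^T-P => x^x^P-P   [T → P]
x^x^P-P => x^x^x-P   [P → x]
x^x^x-P => x^x^x-x   [P → x]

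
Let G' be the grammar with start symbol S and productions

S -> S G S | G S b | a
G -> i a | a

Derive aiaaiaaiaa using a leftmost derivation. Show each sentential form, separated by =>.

S => SGS => SGSGS => SGSGSGS => aGSGSGS => aiaSGSGS => aiaaGSGS => aiaaiaSGS => aiaaiaaGS => aiaaiaaiaS => aiaaiaaiaa

S => SGS   [S -> S G S]
SGS => SGSGS   [S -> S G S]
SGSGS => SGSGSGS   [S -> S G S]
SGSGSGS => aGSGSGS   [S -> a]
aGSGSGS => aiaSGSGS   [G -> i a]
aiaSGSGS => aiaaGSGS   [S -> a]
aiaaGSGS => aiaaiaSGS   [G -> i a]
aiaaiaSGS => aiaaiaaGS   [S -> a]
aiaaiaaGS => aiaaiaaiaS   [G -> i a]
aiaaiaaiaS => aiaaiaaiaa   [S -> a]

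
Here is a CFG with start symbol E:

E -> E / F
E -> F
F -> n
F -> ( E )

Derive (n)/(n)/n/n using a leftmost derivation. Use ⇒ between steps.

E ⇒ E/F   [E -> E / F]
E/F ⇒ E/F/F   [E -> E / F]
E/F/F ⇒ E/F/F/F   [E -> E / F]
E/F/F/F ⇒ F/F/F/F   [E -> F]
F/F/F/F ⇒ (E)/F/F/F   [F -> ( E )]
(E)/F/F/F ⇒ (F)/F/F/F   [E -> F]
(F)/F/F/F ⇒ (n)/F/F/F   [F -> n]
(n)/F/F/F ⇒ (n)/(E)/F/F   [F -> ( E )]
(n)/(E)/F/F ⇒ (n)/(F)/F/F   [E -> F]
(n)/(F)/F/F ⇒ (n)/(n)/F/F   [F -> n]
(n)/(n)/F/F ⇒ (n)/(n)/n/F   [F -> n]
(n)/(n)/n/F ⇒ (n)/(n)/n/n   [F -> n]

E ⇒ E/F ⇒ E/F/F ⇒ E/F/F/F ⇒ F/F/F/F ⇒ (E)/F/F/F ⇒ (F)/F/F/F ⇒ (n)/F/F/F ⇒ (n)/(E)/F/F ⇒ (n)/(F)/F/F ⇒ (n)/(n)/F/F ⇒ (n)/(n)/n/F ⇒ (n)/(n)/n/n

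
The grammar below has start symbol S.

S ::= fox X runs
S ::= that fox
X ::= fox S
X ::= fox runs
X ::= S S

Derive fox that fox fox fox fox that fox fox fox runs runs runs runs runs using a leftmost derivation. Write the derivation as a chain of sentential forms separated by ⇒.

S ⇒ fox X runs   [S ::= fox X runs]
fox X runs ⇒ fox S S runs   [X ::= S S]
fox S S runs ⇒ fox that fox S runs   [S ::= that fox]
fox that fox S runs ⇒ fox that fox fox X runs runs   [S ::= fox X runs]
fox that fox fox X runs runs ⇒ fox that fox fox fox S runs runs   [X ::= fox S]
fox that fox fox fox S runs runs ⇒ fox that fox fox fox fox X runs runs runs   [S ::= fox X runs]
fox that fox fox fox fox X runs runs runs ⇒ fox that fox fox fox fox S S runs runs runs   [X ::= S S]
fox that fox fox fox fox S S runs runs runs ⇒ fox that fox fox fox fox that fox S runs runs runs   [S ::= that fox]
fox that fox fox fox fox that fox S runs runs runs ⇒ fox that fox fox fox fox that fox fox X runs runs runs runs   [S ::= fox X runs]
fox that fox fox fox fox that fox fox X runs runs runs runs ⇒ fox that fox fox fox fox that fox fox fox runs runs runs runs runs   [X ::= fox runs]

S ⇒ fox X runs ⇒ fox S S runs ⇒ fox that fox S runs ⇒ fox that fox fox X runs runs ⇒ fox that fox fox fox S runs runs ⇒ fox that fox fox fox fox X runs runs runs ⇒ fox that fox fox fox fox S S runs runs runs ⇒ fox that fox fox fox fox that fox S runs runs runs ⇒ fox that fox fox fox fox that fox fox X runs runs runs runs ⇒ fox that fox fox fox fox that fox fox fox runs runs runs runs runs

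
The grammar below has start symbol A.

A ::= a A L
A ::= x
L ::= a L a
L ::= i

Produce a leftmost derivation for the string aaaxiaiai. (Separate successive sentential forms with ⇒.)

A ⇒ aAL ⇒ aaALL ⇒ aaaALLL ⇒ aaaxLLL ⇒ aaaxiLL ⇒ aaaxiaLaL ⇒ aaaxiaiaL ⇒ aaaxiaiai

A ⇒ aAL   [A ::= a A L]
aAL ⇒ aaALL   [A ::= a A L]
aaALL ⇒ aaaALLL   [A ::= a A L]
aaaALLL ⇒ aaaxLLL   [A ::= x]
aaaxLLL ⇒ aaaxiLL   [L ::= i]
aaaxiLL ⇒ aaaxiaLaL   [L ::= a L a]
aaaxiaLaL ⇒ aaaxiaiaL   [L ::= i]
aaaxiaiaL ⇒ aaaxiaiai   [L ::= i]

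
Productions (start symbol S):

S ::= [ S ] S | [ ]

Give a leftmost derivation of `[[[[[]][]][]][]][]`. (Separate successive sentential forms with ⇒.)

S ⇒ [S]S ⇒ [[S]S]S ⇒ [[[S]S]S]S ⇒ [[[[S]S]S]S]S ⇒ [[[[[]]S]S]S]S ⇒ [[[[[]][]]S]S]S ⇒ [[[[[]][]][]]S]S ⇒ [[[[[]][]][]][]]S ⇒ [[[[[]][]][]][]][]

S ⇒ [S]S   [S ::= [ S ] S]
[S]S ⇒ [[S]S]S   [S ::= [ S ] S]
[[S]S]S ⇒ [[[S]S]S]S   [S ::= [ S ] S]
[[[S]S]S]S ⇒ [[[[S]S]S]S]S   [S ::= [ S ] S]
[[[[S]S]S]S]S ⇒ [[[[[]]S]S]S]S   [S ::= [ ]]
[[[[[]]S]S]S]S ⇒ [[[[[]][]]S]S]S   [S ::= [ ]]
[[[[[]][]]S]S]S ⇒ [[[[[]][]][]]S]S   [S ::= [ ]]
[[[[[]][]][]]S]S ⇒ [[[[[]][]][]][]]S   [S ::= [ ]]
[[[[[]][]][]][]]S ⇒ [[[[[]][]][]][]][]   [S ::= [ ]]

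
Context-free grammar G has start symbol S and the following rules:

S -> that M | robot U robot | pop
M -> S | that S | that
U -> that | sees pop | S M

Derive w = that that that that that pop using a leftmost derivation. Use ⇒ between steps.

S ⇒ that M ⇒ that that S ⇒ that that that M ⇒ that that that that S ⇒ that that that that that M ⇒ that that that that that S ⇒ that that that that that pop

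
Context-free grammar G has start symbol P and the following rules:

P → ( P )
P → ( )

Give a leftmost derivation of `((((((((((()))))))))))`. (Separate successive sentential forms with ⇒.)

P⇒(P)⇒((P))⇒(((P)))⇒((((P))))⇒(((((P)))))⇒((((((P))))))⇒(((((((P)))))))⇒((((((((P))))))))⇒(((((((((P)))))))))⇒((((((((((P))))))))))⇒((((((((((()))))))))))

P ⇒ (P)   [P → ( P )]
(P) ⇒ ((P))   [P → ( P )]
((P)) ⇒ (((P)))   [P → ( P )]
(((P))) ⇒ ((((P))))   [P → ( P )]
((((P)))) ⇒ (((((P)))))   [P → ( P )]
(((((P))))) ⇒ ((((((P))))))   [P → ( P )]
((((((P)))))) ⇒ (((((((P)))))))   [P → ( P )]
(((((((P))))))) ⇒ ((((((((P))))))))   [P → ( P )]
((((((((P)))))))) ⇒ (((((((((P)))))))))   [P → ( P )]
(((((((((P))))))))) ⇒ ((((((((((P))))))))))   [P → ( P )]
((((((((((P)))))))))) ⇒ ((((((((((()))))))))))   [P → ( )]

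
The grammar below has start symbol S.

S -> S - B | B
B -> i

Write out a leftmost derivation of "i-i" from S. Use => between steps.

S => S-B => B-B => i-B => i-i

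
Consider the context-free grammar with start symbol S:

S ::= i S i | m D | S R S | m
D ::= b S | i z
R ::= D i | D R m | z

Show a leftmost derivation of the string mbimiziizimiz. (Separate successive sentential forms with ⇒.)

S ⇒ mD ⇒ mbS ⇒ mbSRS ⇒ mbiSiRS ⇒ mbimDiRS ⇒ mbimiziRS ⇒ mbimiziDiS ⇒ mbimiziiziS ⇒ mbimiziizimD ⇒ mbimiziizimiz

S ⇒ mD   [S ::= m D]
mD ⇒ mbS   [D ::= b S]
mbS ⇒ mbSRS   [S ::= S R S]
mbSRS ⇒ mbiSiRS   [S ::= i S i]
mbiSiRS ⇒ mbimDiRS   [S ::= m D]
mbimDiRS ⇒ mbimiziRS   [D ::= i z]
mbimiziRS ⇒ mbimiziDiS   [R ::= D i]
mbimiziDiS ⇒ mbimiziiziS   [D ::= i z]
mbimiziiziS ⇒ mbimiziizimD   [S ::= m D]
mbimiziizimD ⇒ mbimiziizimiz   [D ::= i z]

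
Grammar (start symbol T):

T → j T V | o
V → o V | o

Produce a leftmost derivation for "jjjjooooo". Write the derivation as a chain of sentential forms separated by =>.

T => jTV => jjTVV => jjjTVVV => jjjjTVVVV => jjjjoVVVV => jjjjooVVV => jjjjoooVV => jjjjooooV => jjjjooooo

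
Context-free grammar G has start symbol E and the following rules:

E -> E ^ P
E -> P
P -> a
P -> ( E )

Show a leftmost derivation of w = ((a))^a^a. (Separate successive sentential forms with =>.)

E => E^P => E^P^P => P^P^P => (E)^P^P => (P)^P^P => ((E))^P^P => ((P))^P^P => ((a))^P^P => ((a))^a^P => ((a))^a^a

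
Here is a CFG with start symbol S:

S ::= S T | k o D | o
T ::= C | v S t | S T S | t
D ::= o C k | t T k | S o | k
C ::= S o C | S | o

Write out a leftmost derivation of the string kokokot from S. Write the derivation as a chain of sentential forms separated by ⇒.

S ⇒ ST ⇒ koDT ⇒ koSoT ⇒ kokoDoT ⇒ kokokoT ⇒ kokokot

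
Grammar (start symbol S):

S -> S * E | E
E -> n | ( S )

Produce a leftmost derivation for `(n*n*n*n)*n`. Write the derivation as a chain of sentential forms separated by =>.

S=>S*E=>E*E=>(S)*E=>(S*E)*E=>(S*E*E)*E=>(S*E*E*E)*E=>(E*E*E*E)*E=>(n*E*E*E)*E=>(n*n*E*E)*E=>(n*n*n*E)*E=>(n*n*n*n)*E=>(n*n*n*n)*n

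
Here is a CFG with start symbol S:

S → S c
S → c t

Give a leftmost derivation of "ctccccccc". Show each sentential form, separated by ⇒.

S ⇒ Sc   [S → S c]
Sc ⇒ Scc   [S → S c]
Scc ⇒ Sccc   [S → S c]
Sccc ⇒ Scccc   [S → S c]
Scccc ⇒ Sccccc   [S → S c]
Sccccc ⇒ Scccccc   [S → S c]
Scccccc ⇒ Sccccccc   [S → S c]
Sccccccc ⇒ ctccccccc   [S → c t]

S⇒Sc⇒Scc⇒Sccc⇒Scccc⇒Sccccc⇒Scccccc⇒Sccccccc⇒ctccccccc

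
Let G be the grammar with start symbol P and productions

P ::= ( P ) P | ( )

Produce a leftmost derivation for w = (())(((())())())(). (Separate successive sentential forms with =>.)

P => (P)P => (())P => (())(P)P => (())((P)P)P => (())(((P)P)P)P => (())(((())P)P)P => (())(((())())P)P => (())(((())())())P => (())(((())())())()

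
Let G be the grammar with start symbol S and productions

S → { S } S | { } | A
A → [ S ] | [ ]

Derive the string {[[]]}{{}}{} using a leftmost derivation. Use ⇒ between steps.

S ⇒ {S}S ⇒ {A}S ⇒ {[S]}S ⇒ {[A]}S ⇒ {[[]]}S ⇒ {[[]]}{S}S ⇒ {[[]]}{{}}S ⇒ {[[]]}{{}}{}

S ⇒ {S}S   [S → { S } S]
{S}S ⇒ {A}S   [S → A]
{A}S ⇒ {[S]}S   [A → [ S ]]
{[S]}S ⇒ {[A]}S   [S → A]
{[A]}S ⇒ {[[]]}S   [A → [ ]]
{[[]]}S ⇒ {[[]]}{S}S   [S → { S } S]
{[[]]}{S}S ⇒ {[[]]}{{}}S   [S → { }]
{[[]]}{{}}S ⇒ {[[]]}{{}}{}   [S → { }]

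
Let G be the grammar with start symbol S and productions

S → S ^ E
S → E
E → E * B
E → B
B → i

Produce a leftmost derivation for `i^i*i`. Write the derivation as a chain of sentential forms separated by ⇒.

S ⇒ S^E   [S → S ^ E]
S^E ⇒ E^E   [S → E]
E^E ⇒ B^E   [E → B]
B^E ⇒ i^E   [B → i]
i^E ⇒ i^E*B   [E → E * B]
i^E*B ⇒ i^B*B   [E → B]
i^B*B ⇒ i^i*B   [B → i]
i^i*B ⇒ i^i*i   [B → i]

S⇒S^E⇒E^E⇒B^E⇒i^E⇒i^E*B⇒i^B*B⇒i^i*B⇒i^i*i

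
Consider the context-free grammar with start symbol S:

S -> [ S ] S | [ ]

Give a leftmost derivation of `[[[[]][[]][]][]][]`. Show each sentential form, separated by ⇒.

S ⇒ [S]S ⇒ [[S]S]S ⇒ [[[S]S]S]S ⇒ [[[[]]S]S]S ⇒ [[[[]][S]S]S]S ⇒ [[[[]][[]]S]S]S ⇒ [[[[]][[]][]]S]S ⇒ [[[[]][[]][]][]]S ⇒ [[[[]][[]][]][]][]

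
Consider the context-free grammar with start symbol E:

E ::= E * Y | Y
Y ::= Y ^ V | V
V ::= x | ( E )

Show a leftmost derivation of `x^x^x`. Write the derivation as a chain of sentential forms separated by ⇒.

E ⇒ Y ⇒ Y^V ⇒ Y^V^V ⇒ V^V^V ⇒ x^V^V ⇒ x^x^V ⇒ x^x^x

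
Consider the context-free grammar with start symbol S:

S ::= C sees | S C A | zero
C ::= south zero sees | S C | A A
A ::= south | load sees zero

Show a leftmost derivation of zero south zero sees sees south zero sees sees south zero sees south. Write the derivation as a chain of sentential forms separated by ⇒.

S ⇒ S C A ⇒ zero C A ⇒ zero S C A ⇒ zero C sees C A ⇒ zero S C sees C A ⇒ zero C sees C sees C A ⇒ zero south zero sees sees C sees C A ⇒ zero south zero sees sees south zero sees sees C A ⇒ zero south zero sees sees south zero sees sees south zero sees A ⇒ zero south zero sees sees south zero sees sees south zero sees south

S ⇒ S C A   [S ::= S C A]
S C A ⇒ zero C A   [S ::= zero]
zero C A ⇒ zero S C A   [C ::= S C]
zero S C A ⇒ zero C sees C A   [S ::= C sees]
zero C sees C A ⇒ zero S C sees C A   [C ::= S C]
zero S C sees C A ⇒ zero C sees C sees C A   [S ::= C sees]
zero C sees C sees C A ⇒ zero south zero sees sees C sees C A   [C ::= south zero sees]
zero south zero sees sees C sees C A ⇒ zero south zero sees sees south zero sees sees C A   [C ::= south zero sees]
zero south zero sees sees south zero sees sees C A ⇒ zero south zero sees sees south zero sees sees south zero sees A   [C ::= south zero sees]
zero south zero sees sees south zero sees sees south zero sees A ⇒ zero south zero sees sees south zero sees sees south zero sees south   [A ::= south]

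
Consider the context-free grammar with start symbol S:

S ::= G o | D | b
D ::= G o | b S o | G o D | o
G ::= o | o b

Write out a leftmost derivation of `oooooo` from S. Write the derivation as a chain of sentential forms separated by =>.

S=>D=>GoD=>ooD=>ooGoD=>ooooD=>ooooGo=>oooooo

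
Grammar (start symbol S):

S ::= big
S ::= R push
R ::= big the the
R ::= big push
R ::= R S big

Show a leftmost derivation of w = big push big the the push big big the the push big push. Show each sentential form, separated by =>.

S => R push   [S ::= R push]
R push => R S big push   [R ::= R S big]
R S big push => R S big S big push   [R ::= R S big]
R S big S big push => big push S big S big push   [R ::= big push]
big push S big S big push => big push R push big S big push   [S ::= R push]
big push R push big S big push => big push big the the push big S big push   [R ::= big the the]
big push big the the push big S big push => big push big the the push big R push big push   [S ::= R push]
big push big the the push big R push big push => big push big the the push big big the the push big push   [R ::= big the the]

S => R push => R S big push => R S big S big push => big push S big S big push => big push R push big S big push => big push big the the push big S big push => big push big the the push big R push big push => big push big the the push big big the the push big push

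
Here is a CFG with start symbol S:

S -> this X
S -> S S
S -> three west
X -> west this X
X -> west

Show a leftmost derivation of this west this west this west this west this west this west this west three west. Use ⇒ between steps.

S ⇒ S S ⇒ this X S ⇒ this west this X S ⇒ this west this west this X S ⇒ this west this west this west this X S ⇒ this west this west this west this west this X S ⇒ this west this west this west this west this west this X S ⇒ this west this west this west this west this west this west this X S ⇒ this west this west this west this west this west this west this west S ⇒ this west this west this west this west this west this west this west three west

S ⇒ S S   [S -> S S]
S S ⇒ this X S   [S -> this X]
this X S ⇒ this west this X S   [X -> west this X]
this west this X S ⇒ this west this west this X S   [X -> west this X]
this west this west this X S ⇒ this west this west this west this X S   [X -> west this X]
this west this west this west this X S ⇒ this west this west this west this west this X S   [X -> west this X]
this west this west this west this west this X S ⇒ this west this west this west this west this west this X S   [X -> west this X]
this west this west this west this west this west this X S ⇒ this west this west this west this west this west this west this X S   [X -> west this X]
this west this west this west this west this west this west this X S ⇒ this west this west this west this west this west this west this west S   [X -> west]
this west this west this west this west this west this west this west S ⇒ this west this west this west this west this west this west this west three west   [S -> three west]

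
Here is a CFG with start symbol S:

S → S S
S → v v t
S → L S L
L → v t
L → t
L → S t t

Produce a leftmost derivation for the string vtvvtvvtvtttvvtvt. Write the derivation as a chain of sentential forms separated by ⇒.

S ⇒ LSL ⇒ SttSL ⇒ LSLttSL ⇒ vtSLttSL ⇒ vtSSLttSL ⇒ vtvvtSLttSL ⇒ vtvvtvvtLttSL ⇒ vtvvtvvtvtttSL ⇒ vtvvtvvtvtttvvtL ⇒ vtvvtvvtvtttvvtvt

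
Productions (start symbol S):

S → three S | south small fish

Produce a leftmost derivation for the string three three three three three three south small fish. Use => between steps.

S => three S   [S → three S]
three S => three three S   [S → three S]
three three S => three three three S   [S → three S]
three three three S => three three three three S   [S → three S]
three three three three S => three three three three three S   [S → three S]
three three three three three S => three three three three three three S   [S → three S]
three three three three three three S => three three three three three three south small fish   [S → south small fish]

S => three S => three three S => three three three S => three three three three S => three three three three three S => three three three three three three S => three three three three three three south small fish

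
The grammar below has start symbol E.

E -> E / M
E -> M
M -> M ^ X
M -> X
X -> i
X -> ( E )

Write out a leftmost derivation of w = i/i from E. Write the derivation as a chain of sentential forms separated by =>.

E => E/M   [E -> E / M]
E/M => M/M   [E -> M]
M/M => X/M   [M -> X]
X/M => i/M   [X -> i]
i/M => i/X   [M -> X]
i/X => i/i   [X -> i]

E=>E/M=>M/M=>X/M=>i/M=>i/X=>i/i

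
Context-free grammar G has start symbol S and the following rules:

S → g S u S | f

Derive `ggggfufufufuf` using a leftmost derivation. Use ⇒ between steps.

S ⇒ gSuS   [S → g S u S]
gSuS ⇒ ggSuSuS   [S → g S u S]
ggSuSuS ⇒ gggSuSuSuS   [S → g S u S]
gggSuSuSuS ⇒ ggggSuSuSuSuS   [S → g S u S]
ggggSuSuSuSuS ⇒ ggggfuSuSuSuS   [S → f]
ggggfuSuSuSuS ⇒ ggggfufuSuSuS   [S → f]
ggggfufuSuSuS ⇒ ggggfufufuSuS   [S → f]
ggggfufufuSuS ⇒ ggggfufufufuS   [S → f]
ggggfufufufuS ⇒ ggggfufufufuf   [S → f]

S⇒gSuS⇒ggSuSuS⇒gggSuSuSuS⇒ggggSuSuSuSuS⇒ggggfuSuSuSuS⇒ggggfufuSuSuS⇒ggggfufufuSuS⇒ggggfufufufuS⇒ggggfufufufuf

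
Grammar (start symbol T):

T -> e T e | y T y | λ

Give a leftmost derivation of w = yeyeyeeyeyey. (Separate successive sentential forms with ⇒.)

T ⇒ yTy   [T -> y T y]
yTy ⇒ yeTey   [T -> e T e]
yeTey ⇒ yeyTyey   [T -> y T y]
yeyTyey ⇒ yeyeTeyey   [T -> e T e]
yeyeTeyey ⇒ yeyeyTyeyey   [T -> y T y]
yeyeyTyeyey ⇒ yeyeyeTeyeyey   [T -> e T e]
yeyeyeTeyeyey ⇒ yeyeyeeyeyey   [T -> λ]

T⇒yTy⇒yeTey⇒yeyTyey⇒yeyeTeyey⇒yeyeyTyeyey⇒yeyeyeTeyeyey⇒yeyeyeeyeyey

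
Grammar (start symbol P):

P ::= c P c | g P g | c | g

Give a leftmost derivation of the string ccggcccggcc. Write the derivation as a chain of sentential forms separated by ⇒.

P⇒cPc⇒ccPcc⇒ccgPgcc⇒ccggPggcc⇒ccggcPcggcc⇒ccggcccggcc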